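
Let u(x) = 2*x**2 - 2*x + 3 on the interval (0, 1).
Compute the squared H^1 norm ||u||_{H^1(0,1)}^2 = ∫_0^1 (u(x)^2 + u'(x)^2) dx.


||u||_{H^1}^2 = 127/15

The H^1 norm (squared) on an interval (0, L) is
  ||u||_{H^1}^2 = ∫_0^L u(x)^2 dx + ∫_0^L u'(x)^2 dx.
Compute u'(x) = 4*x - 2.
Then u(x)^2 = 4*x**4 - 8*x**3 + 16*x**2 - 12*x + 9 and u'(x)^2 = 16*x**2 - 16*x + 4.
Integrate each monomial from 0 to 1 using ∫_0^1 c·x^n dx = c·1^(n+1)/(n+1):
  ∫_0^1 u(x)^2 dx = ∫_0^1 (4*x^4 - 8*x^3 + 16*x^2 - 12*x + 9) dx. Term by term:
    ∫_0^1 4*x^4 dx = 4/5;  ∫_0^1 -8*x^3 dx = -2;  ∫_0^1 16*x^2 dx = 16/3;
    ∫_0^1 -12*x dx = -6;  ∫_0^1 9 dx = 9.
  Sum: 4/5 − 2 + 16/3 − 6 + 9 = 107/15.
  ∫_0^1 u'(x)^2 dx = ∫_0^1 (16*x^2 - 16*x + 4) dx. Term by term:
    ∫_0^1 16*x^2 dx = 16/3;  ∫_0^1 -16*x dx = -8;  ∫_0^1 4 dx = 4.
  Sum: 16/3 − 8 + 4 = 4/3.
Adding: ||u||_{H^1}^2 = 107/15 + 4/3 = 127/15.


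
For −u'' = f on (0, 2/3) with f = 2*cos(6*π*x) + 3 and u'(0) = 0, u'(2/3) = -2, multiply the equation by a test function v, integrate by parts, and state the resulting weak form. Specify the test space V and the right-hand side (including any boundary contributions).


V = H^1(0, 2/3) (v unrestricted at boundary; u is determined up to an additive constant); weak form: ∫_0^2/3 u'v' dx = ∫_0^2/3 (2*cos(6*π*x) + 3) v dx − 2·v(2/3) for all v ∈ V.

Multiply both sides by a test function v and integrate from 0 to 2/3:
  ∫_0^2/3 −u''(x) v(x) dx = ∫_0^2/3 f(x) v(x) dx.
Integrate the LHS by parts once:
  ∫_0^2/3 −u'' v dx = −[u'(x) v(x)]_0^2/3 + ∫_0^2/3 u'(x) v'(x) dx.
Thus ∫_0^2/3 u'(x) v'(x) dx = ∫_0^2/3 f(x) v(x) dx + [u'(x) v(x)]_0^2/3.
Choose V so that boundary terms are either known or forced to vanish.
u has inhomogeneous Neumann u'(0) = 0, u'(2/3) = -2. [u' v]_0^2/3 = (-2)·v(2/3) − (0)·v(0) = − 2·v(2/3). Take V = H^1(0, 2/3); boundary term becomes part of RHS.
Weak formulation: find u (satisfying any essential BC) such that ∫_0^2/3 u'(x) v'(x) dx = ∫_0^2/3 f v dx − 2·v(2/3) for all v ∈ V (Neumann data are natural BCs: they enter the RHS as boundary terms).
Substituting f(x) = 2*cos(6*π*x) + 3, the right-hand side is ∫_0^2/3 (2*cos(6*π*x) + 3) v dx − 2·v(2/3).
Compatibility check (pure Neumann): taking v ≡ 1 ∈ V gives 0 = ∫_0^2/3 f dx + (-2) − (0), i.e. ∫_0^2/3 f dx must equal u'(0) − u'(2/3) = 2. Indeed ∫_0^2/3 (2*cos(6*π*x) + 3) dx = 2, so the data are compatible. The solution is then unique only up to an additive constant (fix it e.g. by requiring ∫_0^2/3 u dx = 0).


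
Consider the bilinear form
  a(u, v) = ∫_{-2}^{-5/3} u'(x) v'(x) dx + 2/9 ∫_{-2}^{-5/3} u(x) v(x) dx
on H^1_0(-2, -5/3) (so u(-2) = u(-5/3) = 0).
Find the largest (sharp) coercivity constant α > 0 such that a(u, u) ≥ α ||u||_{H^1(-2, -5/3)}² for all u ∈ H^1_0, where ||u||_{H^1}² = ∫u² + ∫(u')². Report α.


α = (2 + 81*π^2)/(9*(1 + 9*π^2))

Coercivity of a(·,·) on H^1_0(-2, -5/3) means a(u, u) ≥ α ||u||_{H^1}² for every u ∈ H^1_0.
The interval has length L = 1/3, and Poincaré/coercivity depend only on L. Here a(u, u) = ∫(u')² + (2/9)·∫u².
Here 0 < c = 2/9 < 1. The condition a(u,u) ≥ α||u||_{H^1}² reads (1−α)∫(u')² ≥ (α−c)∫u². Any admissible α is ≤ 1 (rapidly oscillating u have ∫u²/∫(u')² → 0), and α = 1 would force 0 ≥ (1−c)∫u², impossible since c < 1; so 1−α > 0. By the sharp Poincaré inequality on H^1_0 of an interval of length L, ∫(u')² ≥ (π/L)²∫u² with equality for the first sine mode sin(π(x−x₀)/L) (x₀ the left endpoint), so the inequality holds for all u iff (1−α)(π/L)² ≥ α − c, i.e. α ≤ ((π/L)² + c)/((π/L)² + 1) = (1 + c(L/π)²)/(1 + (L/π)²). With (π/L)² = 9*π^2 and c = 2/9, the largest admissible constant is α = ((π/L)² + c)/((π/L)² + 1).
Simplifying, α = (2 + 81*π^2)/(9*(1 + 9*π^2)).


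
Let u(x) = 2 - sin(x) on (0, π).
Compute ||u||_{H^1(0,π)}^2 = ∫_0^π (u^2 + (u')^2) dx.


||u||_{H^1(0,π)}^2 = -8 + 5*π

u'(x) = -cos(x).
Expand u² and (u')² and integrate term by term on (0, π), using: for integers n ≥ 1, ∫_0^π sin²(nx) dx = ∫_0^π cos²(nx) dx = π/2; for n ≠ n', ∫_0^π sin(nx)sin(n'x) dx = ∫_0^π cos(nx)cos(n'x) dx = 0; and by product-to-sum, ∫_0^π sin(nx)cos(n'x) dx = ½∫_0^π [sin((n+n')x) + sin((n−n')x)] dx, which is 0 when n+n' is even and 2n/(n²−n'²) when n+n' is odd (it need not vanish on (0, π)). For the constant mode: ∫_0^π 1 dx = π, ∫_0^π cos(nx) dx = 0, ∫_0^π sin(nx) dx = (1−(−1)^n)/n.
  u² squared terms: (2)²·∫1 dx = 4·π = 4*π;  (-1)²·∫sin(x)² dx = 1·π/2 = π/2.
  u² cross terms: 2·(2)·(-1)·∫1·sin(x) dx = -4·(2) = -8.
  So ∫_0^π u² dx = 4*π + π/2 − 8 = -8 + 9*π/2.
  (u')² squared terms: (-1)²·∫cos(x)² dx = 1·π/2 = π/2.
  So ∫_0^π (u')² dx = π/2.
||u||_{H^1}^2 = (-8 + 9*π/2) + (π/2) = -8 + 5*π.


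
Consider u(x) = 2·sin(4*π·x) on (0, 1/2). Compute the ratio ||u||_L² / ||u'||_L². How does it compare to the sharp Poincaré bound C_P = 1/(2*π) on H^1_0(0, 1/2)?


||u||_L² / ||u'||_L² = 1/(4*π) < C_P = 1/(2*π).

u(x) = 2·sin(4*π·x), so u'(x) = 8*π*cos(4*π*x).
Writing u(x) = A·sin(kπx/L) with A = 2 and k = 2, use ∫_0^L sin²(kπx/L) dx = L/2 and ∫_0^L cos²(kπx/L) dx = L/2.
u² = 4·sin²(4*π·x) and (u')² = 64*π^2·cos²(4*π·x), and each of sin², cos² integrates to L/2 = 1/4 over (0, 1/2).
∫_0^1/2 u² dx = 1, so ||u||_L² = 1.
∫_0^1/2 (u')² dx = 16*π^2, so ||u'||_L² = 4*π.
Ratio ||u||_L² / ||u'||_L² = 1/(4*π).
Sharp Poincaré constant on H^1_0(0, 1/2) is C_P = L/π = 1/(2*π), achieved by sin(2*π·x).
This is the k = 2 harmonic; the ratio L/(kπ) is strictly less than C_P = L/π, consistent with the sharp inequality ||u||_L² ≤ C_P ||u'||_L².


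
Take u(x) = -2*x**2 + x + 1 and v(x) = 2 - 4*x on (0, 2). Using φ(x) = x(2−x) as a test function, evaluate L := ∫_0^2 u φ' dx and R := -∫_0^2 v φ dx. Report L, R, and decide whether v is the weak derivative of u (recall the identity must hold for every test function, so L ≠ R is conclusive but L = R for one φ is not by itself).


LHS = 4, RHS = 8/3. No, v is not the weak derivative of u.

u(x) = -2*x**2 + x + 1, classical derivative u'(x) = 1 - 4*x.
φ(x) = x(2−x), so φ'(x) = 2 - 2*x.
Note φ(0) = φ(2) = 0, so the boundary term u·φ vanishes.
LHS = ∫_0^2 u(x) φ'(x) dx = ∫_0^2 (4*x^3 - 6*x^2 + 2) dx. Term by term:
  ∫_0^2 4*x^3 dx = 16;  ∫_0^2 -6*x^2 dx = -16;  ∫_0^2 2 dx = 4.
Sum: 16 − 16 + 4 = 4.
So LHS = 4.
∫_0^2 v(x) φ(x) dx = ∫_0^2 (4*x^3 - 10*x^2 + 4*x) dx. Term by term:
  ∫_0^2 4*x^3 dx = 16;  ∫_0^2 -10*x^2 dx = -80/3;  ∫_0^2 4*x dx = 8.
Sum: 16 − 80/3 + 8 = -8/3.
So RHS = -∫_0^2 v(x) φ(x) dx = 8/3.
LHS − RHS = 4/3 ≠ 0, so the identity fails.
(For a valid weak derivative the identity must hold for EVERY test function, in particular this one. The failure shows v is NOT the weak derivative of u.)
Correct weak derivative would be u'(x) = 1 - 4*x.


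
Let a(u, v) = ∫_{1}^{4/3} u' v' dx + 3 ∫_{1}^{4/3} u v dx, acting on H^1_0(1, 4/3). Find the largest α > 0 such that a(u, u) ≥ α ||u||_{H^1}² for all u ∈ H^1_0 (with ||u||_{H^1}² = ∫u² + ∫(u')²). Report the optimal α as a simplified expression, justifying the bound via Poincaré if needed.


α = 1

Coercivity of a(·,·) on H^1_0(1, 4/3) means a(u, u) ≥ α ||u||_{H^1}² for every u ∈ H^1_0.
The interval has length L = 1/3, and Poincaré/coercivity depend only on L. Here a(u, u) = ∫(u')² + (3)·∫u².
Here c = 3 ≥ 1, so a(u,u) = ∫(u')² + c∫u² ≥ ∫(u')² + ∫u² = ||u||_{H^1}², i.e. α = 1 works. No larger α is possible: a(u,u) ≥ α||u||_{H^1}² means (1−α)∫(u')² ≥ (α−c)∫u², and for the modes u_n = sin(nπ(x−x₀)/L) (x₀ the left endpoint) one has ∫u_n²/∫(u_n')² = (L/(nπ))² → 0, so a(u_n,u_n)/||u_n||_{H^1}² → 1. Hence the optimal constant is α = 1.
Therefore α = 1.


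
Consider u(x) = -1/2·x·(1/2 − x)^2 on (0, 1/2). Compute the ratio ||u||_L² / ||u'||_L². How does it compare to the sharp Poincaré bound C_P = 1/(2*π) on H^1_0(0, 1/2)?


||u||_L² / ||u'||_L² = sqrt(14)/28 < C_P = 1/(2*π).

u(x) = -1/2·x·(1/2 − x)^2, so u'(x) = (1 - 6*x)*(2*x - 1)/8.
u(x) = -1/2·x·(1/2 − x)^2 vanishes at x = 0 and x = 1/2, so u ∈ H^1_0(0, 1/2). Differentiate via the product rule and integrate the resulting polynomials term by term.
  ∫_0^1/2 u² dx = ∫_0^1/2 (x^6/4 - x^5/2 + 3*x^4/8 - x^3/8 + x^2/64) dx. Term by term:
    ∫_0^1/2 x^6/4 dx = 1/3584;  ∫_0^1/2 -x^5/2 dx = -1/768;  ∫_0^1/2 3*x^4/8 dx = 3/1280;
    ∫_0^1/2 -x^3/8 dx = -1/512;  ∫_0^1/2 x^2/64 dx = 1/1536.
  Sum: 1/3584 − 1/768 + 3/1280 − 1/512 + 1/1536 = 1/53760.
  ∫_0^1/2 (u')² dx = ∫_0^1/2 (9*x^4/4 - 3*x^3 + 11*x^2/8 - x/4 + 1/64) dx. Term by term:
    ∫_0^1/2 9*x^4/4 dx = 9/640;  ∫_0^1/2 -3*x^3 dx = -3/64;  ∫_0^1/2 11*x^2/8 dx = 11/192;
    ∫_0^1/2 -x/4 dx = -1/32;  ∫_0^1/2 1/64 dx = 1/128.
  Sum: 9/640 − 3/64 + 11/192 − 1/32 + 1/128 = 1/960.
∫_0^1/2 u² dx = 1/53760, so ||u||_L² = sqrt(210)/3360.
∫_0^1/2 (u')² dx = 1/960, so ||u'||_L² = sqrt(15)/120.
Ratio ||u||_L² / ||u'||_L² = sqrt(14)/28.
Sharp Poincaré constant on H^1_0(0, 1/2) is C_P = L/π = 1/(2*π), achieved by sin(2*π·x).
A polynomial bump cannot attain the sharp Poincaré constant (only the first sine eigenfunction does), so the ratio is strictly less than C_P, consistent with ||u||_L² ≤ C_P ||u'||_L².


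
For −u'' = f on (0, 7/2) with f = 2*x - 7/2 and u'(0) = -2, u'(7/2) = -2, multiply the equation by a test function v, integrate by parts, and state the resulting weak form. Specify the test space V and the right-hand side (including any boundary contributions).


V = H^1(0, 7/2) (v unrestricted at boundary; u is determined up to an additive constant); weak form: ∫_0^7/2 u'v' dx = ∫_0^7/2 (2*x - 7/2) v dx − 2·v(7/2) + 2·v(0) for all v ∈ V.

Multiply both sides by a test function v and integrate from 0 to 7/2:
  ∫_0^7/2 −u''(x) v(x) dx = ∫_0^7/2 f(x) v(x) dx.
Integrate the LHS by parts once:
  ∫_0^7/2 −u'' v dx = −[u'(x) v(x)]_0^7/2 + ∫_0^7/2 u'(x) v'(x) dx.
Thus ∫_0^7/2 u'(x) v'(x) dx = ∫_0^7/2 f(x) v(x) dx + [u'(x) v(x)]_0^7/2.
Choose V so that boundary terms are either known or forced to vanish.
u has inhomogeneous Neumann u'(0) = -2, u'(7/2) = -2. [u' v]_0^7/2 = (-2)·v(7/2) − (-2)·v(0) = − 2·v(7/2) + 2·v(0). Take V = H^1(0, 7/2); boundary term becomes part of RHS.
Weak formulation: find u (satisfying any essential BC) such that ∫_0^7/2 u'(x) v'(x) dx = ∫_0^7/2 f v dx − 2·v(7/2) + 2·v(0) for all v ∈ V (Neumann data are natural BCs: they enter the RHS as boundary terms).
Substituting f(x) = 2*x - 7/2, the right-hand side is ∫_0^7/2 (2*x - 7/2) v dx − 2·v(7/2) + 2·v(0).
Compatibility check (pure Neumann): taking v ≡ 1 ∈ V gives 0 = ∫_0^7/2 f dx + (-2) − (-2), i.e. ∫_0^7/2 f dx must equal u'(0) − u'(7/2) = 0. Indeed ∫_0^7/2 (2*x - 7/2) dx = 0, so the data are compatible. The solution is then unique only up to an additive constant (fix it e.g. by requiring ∫_0^7/2 u dx = 0).


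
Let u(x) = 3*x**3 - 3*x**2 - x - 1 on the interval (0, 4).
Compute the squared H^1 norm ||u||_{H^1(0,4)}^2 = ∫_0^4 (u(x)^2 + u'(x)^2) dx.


||u||_{H^1}^2 = 2070776/105

The H^1 norm (squared) on an interval (0, L) is
  ||u||_{H^1}^2 = ∫_0^L u(x)^2 dx + ∫_0^L u'(x)^2 dx.
Compute u'(x) = 9*x**2 - 6*x - 1.
Then u(x)^2 = 9*x**6 - 18*x**5 + 3*x**4 + 7*x**2 + 2*x + 1 and u'(x)^2 = 81*x**4 - 108*x**3 + 18*x**2 + 12*x + 1.
Integrate each monomial from 0 to 4 using ∫_0^4 c·x^n dx = c·4^(n+1)/(n+1):
  ∫_0^4 u(x)^2 dx = ∫_0^4 (9*x^6 - 18*x^5 + 3*x^4 + 7*x^2 + 2*x + 1) dx. Term by term:
    ∫_0^4 9*x^6 dx = 147456/7;  ∫_0^4 -18*x^5 dx = -12288;  ∫_0^4 3*x^4 dx = 3072/5;
    ∫_0^4 7*x^2 dx = 448/3;  ∫_0^4 2*x dx = 16;  ∫_0^4 1 dx = 4.
  Sum: 147456/7 − 12288 + 3072/5 + 448/3 + 16 + 4 = 1003892/105.
  ∫_0^4 u'(x)^2 dx = ∫_0^4 (81*x^4 - 108*x^3 + 18*x^2 + 12*x + 1) dx. Term by term:
    ∫_0^4 81*x^4 dx = 82944/5;  ∫_0^4 -108*x^3 dx = -6912;  ∫_0^4 18*x^2 dx = 384;
    ∫_0^4 12*x dx = 96;  ∫_0^4 1 dx = 4.
  Sum: 82944/5 − 6912 + 384 + 96 + 4 = 50804/5.
Adding: ||u||_{H^1}^2 = 1003892/105 + 50804/5 = 2070776/105.


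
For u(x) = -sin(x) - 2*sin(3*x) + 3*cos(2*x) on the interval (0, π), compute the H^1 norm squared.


||u||_{H^1(0,π)}^2 = -52 + 87*π/2

u'(x) = -6*sin(2*x) - cos(x) - 6*cos(3*x).
Expand u² and (u')² and integrate term by term on (0, π), using: for integers n ≥ 1, ∫_0^π sin²(nx) dx = ∫_0^π cos²(nx) dx = π/2; for n ≠ n', ∫_0^π sin(nx)sin(n'x) dx = ∫_0^π cos(nx)cos(n'x) dx = 0; and by product-to-sum, ∫_0^π sin(nx)cos(n'x) dx = ½∫_0^π [sin((n+n')x) + sin((n−n')x)] dx, which is 0 when n+n' is even and 2n/(n²−n'²) when n+n' is odd (it need not vanish on (0, π)).
  u² squared terms: (-1)²·∫sin(x)² dx = 1·π/2 = π/2;  (-2)²·∫sin(3x)² dx = 4·π/2 = 2*π;  (3)²·∫cos(2x)² dx = 9·π/2 = 9*π/2.
  u² cross terms: 2·(-1)·(-2)·∫sin(x)·sin(3x) dx = 4·(0) = 0;  2·(-1)·(3)·∫sin(x)·cos(2x) dx = -6·(-2/3) = 4;  2·(-2)·(3)·∫sin(3x)·cos(2x) dx = -12·(6/5) = -72/5.
  So ∫_0^π u² dx = π/2 + 2*π + 9*π/2 + 0 + 4 − 72/5 = -52/5 + 7*π.
  (u')² squared terms: (-1)²·∫cos(x)² dx = 1·π/2 = π/2;  (-6)²·∫cos(3x)² dx = 36·π/2 = 18*π;  (-6)²·∫sin(2x)² dx = 36·π/2 = 18*π.
  (u')² cross terms: 2·(-1)·(-6)·∫cos(x)·cos(3x) dx = 12·(0) = 0;  2·(-1)·(-6)·∫cos(x)·sin(2x) dx = 12·(4/3) = 16;  2·(-6)·(-6)·∫cos(3x)·sin(2x) dx = 72·(-4/5) = -288/5.
  So ∫_0^π (u')² dx = π/2 + 18*π + 18*π + 0 + 16 − 288/5 = -208/5 + 73*π/2.
||u||_{H^1}^2 = (-52/5 + 7*π) + (-208/5 + 73*π/2) = -52 + 87*π/2.


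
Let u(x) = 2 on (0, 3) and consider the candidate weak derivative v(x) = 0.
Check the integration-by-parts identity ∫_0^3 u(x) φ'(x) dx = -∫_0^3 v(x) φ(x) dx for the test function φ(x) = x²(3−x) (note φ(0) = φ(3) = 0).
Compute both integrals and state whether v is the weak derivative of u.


LHS = 0, RHS = 0. Yes, v = u' weakly.

u(x) = 2, classical derivative u'(x) = 0.
φ(x) = x²(3−x), so φ'(x) = 3*x*(2 - x).
Note φ(0) = φ(3) = 0, so the boundary term u·φ vanishes.
LHS = ∫_0^3 u(x) φ'(x) dx = ∫_0^3 (-6*x^2 + 12*x) dx. Term by term:
  ∫_0^3 -6*x^2 dx = -54;  ∫_0^3 12*x dx = 54.
Sum: -54 + 54 = 0.
So LHS = 0.
∫_0^3 v(x) φ(x) dx = ∫_0^3 (0) dx. Term by term:
  ∫_0^3 0 dx = 0.
So RHS = -∫_0^3 v(x) φ(x) dx = 0.
LHS = RHS, so the identity holds for this test φ.
Moreover u is smooth here and v(x) = u'(x) = 0 pointwise, so the identity holds for every test function. Hence v is the weak derivative of u.


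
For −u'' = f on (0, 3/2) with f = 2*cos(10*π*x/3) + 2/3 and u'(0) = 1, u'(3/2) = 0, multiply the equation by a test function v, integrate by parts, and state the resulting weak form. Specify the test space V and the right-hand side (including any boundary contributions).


V = H^1(0, 3/2) (v unrestricted at boundary; u is determined up to an additive constant); weak form: ∫_0^3/2 u'v' dx = ∫_0^3/2 (2*cos(10*π*x/3) + 2/3) v dx − v(0) for all v ∈ V.

Multiply both sides by a test function v and integrate from 0 to 3/2:
  ∫_0^3/2 −u''(x) v(x) dx = ∫_0^3/2 f(x) v(x) dx.
Integrate the LHS by parts once:
  ∫_0^3/2 −u'' v dx = −[u'(x) v(x)]_0^3/2 + ∫_0^3/2 u'(x) v'(x) dx.
Thus ∫_0^3/2 u'(x) v'(x) dx = ∫_0^3/2 f(x) v(x) dx + [u'(x) v(x)]_0^3/2.
Choose V so that boundary terms are either known or forced to vanish.
u has inhomogeneous Neumann u'(0) = 1, u'(3/2) = 0. [u' v]_0^3/2 = (0)·v(3/2) − (1)·v(0) = − v(0). Take V = H^1(0, 3/2); boundary term becomes part of RHS.
Weak formulation: find u (satisfying any essential BC) such that ∫_0^3/2 u'(x) v'(x) dx = ∫_0^3/2 f v dx − v(0) for all v ∈ V (Neumann data are natural BCs: they enter the RHS as boundary terms).
Substituting f(x) = 2*cos(10*π*x/3) + 2/3, the right-hand side is ∫_0^3/2 (2*cos(10*π*x/3) + 2/3) v dx − v(0).
Compatibility check (pure Neumann): taking v ≡ 1 ∈ V gives 0 = ∫_0^3/2 f dx + (0) − (1), i.e. ∫_0^3/2 f dx must equal u'(0) − u'(3/2) = 1. Indeed ∫_0^3/2 (2*cos(10*π*x/3) + 2/3) dx = 1, so the data are compatible. The solution is then unique only up to an additive constant (fix it e.g. by requiring ∫_0^3/2 u dx = 0).


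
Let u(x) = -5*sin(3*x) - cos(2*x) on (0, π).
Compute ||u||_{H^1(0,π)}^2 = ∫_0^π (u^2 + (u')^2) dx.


||u||_{H^1(0,π)}^2 = 60 + 255*π/2

u'(x) = 2*sin(2*x) - 15*cos(3*x).
Expand u² and (u')² and integrate term by term on (0, π), using: for integers n ≥ 1, ∫_0^π sin²(nx) dx = ∫_0^π cos²(nx) dx = π/2; for n ≠ n', ∫_0^π sin(nx)sin(n'x) dx = ∫_0^π cos(nx)cos(n'x) dx = 0; and by product-to-sum, ∫_0^π sin(nx)cos(n'x) dx = ½∫_0^π [sin((n+n')x) + sin((n−n')x)] dx, which is 0 when n+n' is even and 2n/(n²−n'²) when n+n' is odd (it need not vanish on (0, π)).
  u² squared terms: (-1)²·∫cos(2x)² dx = 1·π/2 = π/2;  (-5)²·∫sin(3x)² dx = 25·π/2 = 25*π/2.
  u² cross terms: 2·(-1)·(-5)·∫cos(2x)·sin(3x) dx = 10·(6/5) = 12.
  So ∫_0^π u² dx = π/2 + 25*π/2 + 12 = 12 + 13*π.
  (u')² squared terms: (-15)²·∫cos(3x)² dx = 225·π/2 = 225*π/2;  (2)²·∫sin(2x)² dx = 4·π/2 = 2*π.
  (u')² cross terms: 2·(-15)·(2)·∫cos(3x)·sin(2x) dx = -60·(-4/5) = 48.
  So ∫_0^π (u')² dx = 225*π/2 + 2*π + 48 = 48 + 229*π/2.
||u||_{H^1}^2 = (12 + 13*π) + (48 + 229*π/2) = 60 + 255*π/2.


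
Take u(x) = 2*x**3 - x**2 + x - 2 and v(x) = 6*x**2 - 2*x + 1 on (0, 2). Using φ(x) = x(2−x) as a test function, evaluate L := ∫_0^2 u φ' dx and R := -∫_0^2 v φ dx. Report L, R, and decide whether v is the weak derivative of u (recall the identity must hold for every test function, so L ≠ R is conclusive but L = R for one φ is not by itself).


LHS = -124/15, RHS = -124/15. Yes, v = u' weakly.

u(x) = 2*x**3 - x**2 + x - 2, classical derivative u'(x) = 6*x**2 - 2*x + 1.
φ(x) = x(2−x), so φ'(x) = 2 - 2*x.
Note φ(0) = φ(2) = 0, so the boundary term u·φ vanishes.
LHS = ∫_0^2 u(x) φ'(x) dx = ∫_0^2 (-4*x^4 + 6*x^3 - 4*x^2 + 6*x - 4) dx. Term by term:
  ∫_0^2 -4*x^4 dx = -128/5;  ∫_0^2 6*x^3 dx = 24;  ∫_0^2 -4*x^2 dx = -32/3;
  ∫_0^2 6*x dx = 12;  ∫_0^2 -4 dx = -8.
Sum: -128/5 + 24 − 32/3 + 12 − 8 = -124/15.
So LHS = -124/15.
∫_0^2 v(x) φ(x) dx = ∫_0^2 (-6*x^4 + 14*x^3 - 5*x^2 + 2*x) dx. Term by term:
  ∫_0^2 -6*x^4 dx = -192/5;  ∫_0^2 14*x^3 dx = 56;  ∫_0^2 -5*x^2 dx = -40/3;
  ∫_0^2 2*x dx = 4.
Sum: -192/5 + 56 − 40/3 + 4 = 124/15.
So RHS = -∫_0^2 v(x) φ(x) dx = -124/15.
LHS = RHS, so the identity holds for this test φ.
Moreover u is smooth here and v(x) = u'(x) = 6*x**2 - 2*x + 1 pointwise, so the identity holds for every test function. Hence v is the weak derivative of u.


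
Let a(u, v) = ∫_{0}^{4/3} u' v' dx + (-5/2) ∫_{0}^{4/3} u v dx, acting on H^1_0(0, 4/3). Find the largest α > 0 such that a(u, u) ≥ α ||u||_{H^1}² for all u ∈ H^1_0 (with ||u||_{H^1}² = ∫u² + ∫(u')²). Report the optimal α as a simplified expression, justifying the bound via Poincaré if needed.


α = (-40 + 9*π^2)/(16 + 9*π^2)

Coercivity of a(·,·) on H^1_0(0, 4/3) means a(u, u) ≥ α ||u||_{H^1}² for every u ∈ H^1_0.
The interval has length L = 4/3, and Poincaré/coercivity depend only on L. Here a(u, u) = ∫(u')² + (-5/2)·∫u².
Here c = -5/2 < 0 with |c| < (π/L)² = 9*π^2/16, so coercivity still holds. The condition a(u,u) ≥ α||u||_{H^1}² reads (1−α)∫(u')² ≥ (α−c)∫u². Any admissible α is ≤ 1 (rapidly oscillating u have ∫u²/∫(u')² → 0), and α = 1 would force 0 ≥ (1−c)∫u², impossible since c < 1; so 1−α > 0. By the sharp Poincaré inequality on H^1_0 of an interval of length L, ∫(u')² ≥ (π/L)²∫u² with equality for the first sine mode sin(π(x−x₀)/L) (x₀ the left endpoint), so the inequality holds for all u iff (1−α)(π/L)² ≥ α − c, i.e. α ≤ ((π/L)² + c)/((π/L)² + 1) = (1 + c(L/π)²)/(1 + (L/π)²). (Direct route, valid since c ≤ 0: Poincaré gives c∫u² ≥ c(L/π)²∫(u')², so a(u,u) ≥ (1 + c(L/π)²)∫(u')², while ||u||_{H^1}² ≤ (1 + (L/π)²)∫(u')²; dividing yields the same α.) With (π/L)² = 9*π^2/16 and c = -5/2, the largest admissible constant is α = ((π/L)² + c)/((π/L)² + 1).
Simplifying, α = (-40 + 9*π^2)/(16 + 9*π^2).


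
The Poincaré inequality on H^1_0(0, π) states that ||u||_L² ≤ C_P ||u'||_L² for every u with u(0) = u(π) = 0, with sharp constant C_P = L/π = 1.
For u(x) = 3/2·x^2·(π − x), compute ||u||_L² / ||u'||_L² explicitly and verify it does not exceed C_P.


||u||_L² / ||u'||_L² = sqrt(14)*π/14 < C_P = 1.

u(x) = 3/2·x^2·(π − x), so u'(x) = 3*x*(-3*x + 2*π)/2.
u(x) = 3/2·x^2·(π − x) vanishes at x = 0 and x = π, so u ∈ H^1_0(0, π). Differentiate via the product rule and integrate the resulting polynomials term by term.
  ∫_0^π u² dx = ∫_0^π (9*x^6/4 - 9*π*x^5/2 + 9*π^2*x^4/4) dx. Term by term:
    ∫_0^π 9*x^6/4 dx = 9*π^7/28;  ∫_0^π -9*π*x^5/2 dx = -3*π^7/4;  ∫_0^π 9*π^2*x^4/4 dx = 9*π^7/20.
  Sum: 9*π^7/28 − 3*π^7/4 + 9*π^7/20 = 3*π^7/140.
  ∫_0^π (u')² dx = ∫_0^π (81*x^4/4 - 27*π*x^3 + 9*π^2*x^2) dx. Term by term:
    ∫_0^π 81*x^4/4 dx = 81*π^5/20;  ∫_0^π -27*π*x^3 dx = -27*π^5/4;  ∫_0^π 9*π^2*x^2 dx = 3*π^5.
  Sum: 81*π^5/20 − 27*π^5/4 + 3*π^5 = 3*π^5/10.
∫_0^π u² dx = 3*π^7/140, so ||u||_L² = sqrt(105)*π^(7/2)/70.
∫_0^π (u')² dx = 3*π^5/10, so ||u'||_L² = sqrt(30)*π^(5/2)/10.
Ratio ||u||_L² / ||u'||_L² = sqrt(14)*π/14.
Sharp Poincaré constant on H^1_0(0, π) is C_P = L/π = 1, achieved by sin(x).
A polynomial bump cannot attain the sharp Poincaré constant (only the first sine eigenfunction does), so the ratio is strictly less than C_P, consistent with ||u||_L² ≤ C_P ||u'||_L².


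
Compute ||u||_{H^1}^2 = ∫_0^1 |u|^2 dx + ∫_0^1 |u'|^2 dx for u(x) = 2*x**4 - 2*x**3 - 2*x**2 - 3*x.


||u||_{H^1}^2 = 10484/315

The H^1 norm (squared) on an interval (0, L) is
  ||u||_{H^1}^2 = ∫_0^L u(x)^2 dx + ∫_0^L u'(x)^2 dx.
Compute u'(x) = 8*x**3 - 6*x**2 - 4*x - 3.
Then u(x)^2 = 4*x**8 - 8*x**7 - 4*x**6 - 4*x**5 + 16*x**4 + 12*x**3 + 9*x**2 and u'(x)^2 = 64*x**6 - 96*x**5 - 28*x**4 + 52*x**2 + 24*x + 9.
Integrate each monomial from 0 to 1 using ∫_0^1 c·x^n dx = c·1^(n+1)/(n+1):
  ∫_0^1 u(x)^2 dx = ∫_0^1 (4*x^8 - 8*x^7 - 4*x^6 - 4*x^5 + 16*x^4 + 12*x^3 + 9*x^2) dx. Term by term:
    ∫_0^1 4*x^8 dx = 4/9;  ∫_0^1 -8*x^7 dx = -1;  ∫_0^1 -4*x^6 dx = -4/7;
    ∫_0^1 -4*x^5 dx = -2/3;  ∫_0^1 16*x^4 dx = 16/5;  ∫_0^1 12*x^3 dx = 3;
    ∫_0^1 9*x^2 dx = 3.
  Sum: 4/9 − 1 − 4/7 − 2/3 + 16/5 + 3 + 3 = 2333/315.
  ∫_0^1 u'(x)^2 dx = ∫_0^1 (64*x^6 - 96*x^5 - 28*x^4 + 52*x^2 + 24*x + 9) dx. Term by term:
    ∫_0^1 64*x^6 dx = 64/7;  ∫_0^1 -96*x^5 dx = -16;  ∫_0^1 -28*x^4 dx = -28/5;
    ∫_0^1 52*x^2 dx = 52/3;  ∫_0^1 24*x dx = 12;  ∫_0^1 9 dx = 9.
  Sum: 64/7 − 16 − 28/5 + 52/3 + 12 + 9 = 2717/105.
Adding: ||u||_{H^1}^2 = 2333/315 + 2717/105 = 10484/315.


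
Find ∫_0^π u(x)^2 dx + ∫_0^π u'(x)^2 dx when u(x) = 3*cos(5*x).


||u||_{H^1(0,π)}^2 = 117*π

u'(x) = -15*sin(5*x).
Expand u² and (u')² and integrate term by term on (0, π), using: for integers n ≥ 1, ∫_0^π sin²(nx) dx = ∫_0^π cos²(nx) dx = π/2; for n ≠ n', ∫_0^π sin(nx)sin(n'x) dx = ∫_0^π cos(nx)cos(n'x) dx = 0; and by product-to-sum, ∫_0^π sin(nx)cos(n'x) dx = ½∫_0^π [sin((n+n')x) + sin((n−n')x)] dx, which is 0 when n+n' is even and 2n/(n²−n'²) when n+n' is odd (it need not vanish on (0, π)).
  u² squared terms: (3)²·∫cos(5x)² dx = 9·π/2 = 9*π/2.
  So ∫_0^π u² dx = 9*π/2.
  (u')² squared terms: (-15)²·∫sin(5x)² dx = 225·π/2 = 225*π/2.
  So ∫_0^π (u')² dx = 225*π/2.
||u||_{H^1}^2 = (9*π/2) + (225*π/2) = 117*π.


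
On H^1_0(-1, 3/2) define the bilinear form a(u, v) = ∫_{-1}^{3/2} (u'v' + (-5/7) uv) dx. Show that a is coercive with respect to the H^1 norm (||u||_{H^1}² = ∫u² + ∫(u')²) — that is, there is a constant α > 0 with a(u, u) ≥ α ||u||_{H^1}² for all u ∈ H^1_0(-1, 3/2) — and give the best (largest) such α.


α = (-125 + 28*π^2)/(7*(25 + 4*π^2))

Coercivity of a(·,·) on H^1_0(-1, 3/2) means a(u, u) ≥ α ||u||_{H^1}² for every u ∈ H^1_0.
The interval has length L = 5/2, and Poincaré/coercivity depend only on L. Here a(u, u) = ∫(u')² + (-5/7)·∫u².
Here c = -5/7 < 0 with |c| < (π/L)² = 4*π^2/25, so coercivity still holds. The condition a(u,u) ≥ α||u||_{H^1}² reads (1−α)∫(u')² ≥ (α−c)∫u². Any admissible α is ≤ 1 (rapidly oscillating u have ∫u²/∫(u')² → 0), and α = 1 would force 0 ≥ (1−c)∫u², impossible since c < 1; so 1−α > 0. By the sharp Poincaré inequality on H^1_0 of an interval of length L, ∫(u')² ≥ (π/L)²∫u² with equality for the first sine mode sin(π(x−x₀)/L) (x₀ the left endpoint), so the inequality holds for all u iff (1−α)(π/L)² ≥ α − c, i.e. α ≤ ((π/L)² + c)/((π/L)² + 1) = (1 + c(L/π)²)/(1 + (L/π)²). (Direct route, valid since c ≤ 0: Poincaré gives c∫u² ≥ c(L/π)²∫(u')², so a(u,u) ≥ (1 + c(L/π)²)∫(u')², while ||u||_{H^1}² ≤ (1 + (L/π)²)∫(u')²; dividing yields the same α.) With (π/L)² = 4*π^2/25 and c = -5/7, the largest admissible constant is α = ((π/L)² + c)/((π/L)² + 1).
Simplifying, α = (-125 + 28*π^2)/(7*(25 + 4*π^2)).


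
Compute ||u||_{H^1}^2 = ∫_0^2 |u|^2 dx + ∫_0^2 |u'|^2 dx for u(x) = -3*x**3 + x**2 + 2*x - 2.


||u||_{H^1}^2 = 8384/21

The H^1 norm (squared) on an interval (0, L) is
  ||u||_{H^1}^2 = ∫_0^L u(x)^2 dx + ∫_0^L u'(x)^2 dx.
Compute u'(x) = -9*x**2 + 2*x + 2.
Then u(x)^2 = 9*x**6 - 6*x**5 - 11*x**4 + 16*x**3 - 8*x + 4 and u'(x)^2 = 81*x**4 - 36*x**3 - 32*x**2 + 8*x + 4.
Integrate each monomial from 0 to 2 using ∫_0^2 c·x^n dx = c·2^(n+1)/(n+1):
  ∫_0^2 u(x)^2 dx = ∫_0^2 (9*x^6 - 6*x^5 - 11*x^4 + 16*x^3 - 8*x + 4) dx. Term by term:
    ∫_0^2 9*x^6 dx = 1152/7;  ∫_0^2 -6*x^5 dx = -64;  ∫_0^2 -11*x^4 dx = -352/5;
    ∫_0^2 16*x^3 dx = 64;  ∫_0^2 -8*x dx = -16;  ∫_0^2 4 dx = 8.
  Sum: 1152/7 − 64 − 352/5 + 64 − 16 + 8 = 3016/35.
  ∫_0^2 u'(x)^2 dx = ∫_0^2 (81*x^4 - 36*x^3 - 32*x^2 + 8*x + 4) dx. Term by term:
    ∫_0^2 81*x^4 dx = 2592/5;  ∫_0^2 -36*x^3 dx = -144;  ∫_0^2 -32*x^2 dx = -256/3;
    ∫_0^2 8*x dx = 16;  ∫_0^2 4 dx = 8.
  Sum: 2592/5 − 144 − 256/3 + 16 + 8 = 4696/15.
Adding: ||u||_{H^1}^2 = 3016/35 + 4696/15 = 8384/21.


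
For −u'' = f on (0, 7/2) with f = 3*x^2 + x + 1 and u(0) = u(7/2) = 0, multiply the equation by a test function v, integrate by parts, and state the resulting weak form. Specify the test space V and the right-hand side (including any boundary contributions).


V = H^1_0(0, 7/2) (so v(0) = v(7/2) = 0); weak form: ∫_0^7/2 u'v' dx = ∫_0^7/2 (3*x^2 + x + 1) v dx for all v ∈ V.

Multiply both sides by a test function v and integrate from 0 to 7/2:
  ∫_0^7/2 −u''(x) v(x) dx = ∫_0^7/2 f(x) v(x) dx.
Integrate the LHS by parts once:
  ∫_0^7/2 −u'' v dx = −[u'(x) v(x)]_0^7/2 + ∫_0^7/2 u'(x) v'(x) dx.
Thus ∫_0^7/2 u'(x) v'(x) dx = ∫_0^7/2 f(x) v(x) dx + [u'(x) v(x)]_0^7/2.
Choose V so that boundary terms are either known or forced to vanish.
u is Dirichlet: u(0) = u(7/2) = 0. Let V = H^1_0(0, 7/2); then v(0) = v(7/2) = 0, and [u' v]_0^7/2 = 0.
Weak formulation: find u (satisfying any essential BC) such that ∫_0^7/2 u'(x) v'(x) dx = ∫_0^7/2 f v dx for all v ∈ V.
Substituting f(x) = 3*x^2 + x + 1, the right-hand side is ∫_0^7/2 (3*x^2 + x + 1) v dx.


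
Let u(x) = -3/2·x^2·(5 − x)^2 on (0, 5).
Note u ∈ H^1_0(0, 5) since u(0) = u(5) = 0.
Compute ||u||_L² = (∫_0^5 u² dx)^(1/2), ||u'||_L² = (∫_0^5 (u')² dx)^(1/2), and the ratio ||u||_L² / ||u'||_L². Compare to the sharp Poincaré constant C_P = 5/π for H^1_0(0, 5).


||u||_L² / ||u'||_L² = 5*sqrt(3)/6 < C_P = 5/π.

u(x) = -3/2·x^2·(5 − x)^2, so u'(x) = 3*x*(x*(5 - x) - (x - 5)^2).
u(x) = -3/2·x^2·(5 − x)^2 vanishes at x = 0 and x = 5, so u ∈ H^1_0(0, 5). Differentiate via the product rule and integrate the resulting polynomials term by term.
  ∫_0^5 u² dx = ∫_0^5 (9*x^8/4 - 45*x^7 + 675*x^6/2 - 1125*x^5 + 5625*x^4/4) dx. Term by term:
    ∫_0^5 9*x^8/4 dx = 1953125/4;  ∫_0^5 -45*x^7 dx = -17578125/8;  ∫_0^5 675*x^6/2 dx = 52734375/14;
    ∫_0^5 -1125*x^5 dx = -5859375/2;  ∫_0^5 5625*x^4/4 dx = 3515625/4.
  Sum: 1953125/4 − 17578125/8 + 52734375/14 − 5859375/2 + 3515625/4 = 390625/56.
  ∫_0^5 (u')² dx = ∫_0^5 (36*x^6 - 540*x^5 + 2925*x^4 - 6750*x^3 + 5625*x^2) dx. Term by term:
    ∫_0^5 36*x^6 dx = 2812500/7;  ∫_0^5 -540*x^5 dx = -1406250;  ∫_0^5 2925*x^4 dx = 1828125;
    ∫_0^5 -6750*x^3 dx = -2109375/2;  ∫_0^5 5625*x^2 dx = 234375.
  Sum: 2812500/7 − 1406250 + 1828125 − 2109375/2 + 234375 = 46875/14.
∫_0^5 u² dx = 390625/56, so ||u||_L² = 625*sqrt(14)/28.
∫_0^5 (u')² dx = 46875/14, so ||u'||_L² = 125*sqrt(42)/14.
Ratio ||u||_L² / ||u'||_L² = 5*sqrt(3)/6.
Sharp Poincaré constant on H^1_0(0, 5) is C_P = L/π = 5/π, achieved by sin(π/5·x).
A polynomial bump cannot attain the sharp Poincaré constant (only the first sine eigenfunction does), so the ratio is strictly less than C_P, consistent with ||u||_L² ≤ C_P ||u'||_L².


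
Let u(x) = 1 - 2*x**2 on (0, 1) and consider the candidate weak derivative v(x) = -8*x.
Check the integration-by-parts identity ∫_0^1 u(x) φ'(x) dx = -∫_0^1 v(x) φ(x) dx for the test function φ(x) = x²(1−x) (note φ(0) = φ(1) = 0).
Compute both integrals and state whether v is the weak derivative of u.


LHS = 1/5, RHS = 2/5. No, v is not the weak derivative of u.

u(x) = 1 - 2*x**2, classical derivative u'(x) = -4*x.
φ(x) = x²(1−x), so φ'(x) = x*(2 - 3*x).
Note φ(0) = φ(1) = 0, so the boundary term u·φ vanishes.
LHS = ∫_0^1 u(x) φ'(x) dx = ∫_0^1 (6*x^4 - 4*x^3 - 3*x^2 + 2*x) dx. Term by term:
  ∫_0^1 6*x^4 dx = 6/5;  ∫_0^1 -4*x^3 dx = -1;  ∫_0^1 -3*x^2 dx = -1;
  ∫_0^1 2*x dx = 1.
Sum: 6/5 − 1 − 1 + 1 = 1/5.
So LHS = 1/5.
∫_0^1 v(x) φ(x) dx = ∫_0^1 (8*x^4 - 8*x^3) dx. Term by term:
  ∫_0^1 8*x^4 dx = 8/5;  ∫_0^1 -8*x^3 dx = -2.
Sum: 8/5 − 2 = -2/5.
So RHS = -∫_0^1 v(x) φ(x) dx = 2/5.
LHS − RHS = -1/5 ≠ 0, so the identity fails.
(For a valid weak derivative the identity must hold for EVERY test function, in particular this one. The failure shows v is NOT the weak derivative of u.)
Correct weak derivative would be u'(x) = -4*x.


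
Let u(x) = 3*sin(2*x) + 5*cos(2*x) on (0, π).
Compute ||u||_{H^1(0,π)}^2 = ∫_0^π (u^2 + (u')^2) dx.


||u||_{H^1(0,π)}^2 = 85*π

u'(x) = -10*sin(2*x) + 6*cos(2*x).
Expand u² and (u')² and integrate term by term on (0, π), using: for integers n ≥ 1, ∫_0^π sin²(nx) dx = ∫_0^π cos²(nx) dx = π/2; for n ≠ n', ∫_0^π sin(nx)sin(n'x) dx = ∫_0^π cos(nx)cos(n'x) dx = 0; and by product-to-sum, ∫_0^π sin(nx)cos(n'x) dx = ½∫_0^π [sin((n+n')x) + sin((n−n')x)] dx, which is 0 when n+n' is even and 2n/(n²−n'²) when n+n' is odd (it need not vanish on (0, π)).
  u² squared terms: (3)²·∫sin(2x)² dx = 9·π/2 = 9*π/2;  (5)²·∫cos(2x)² dx = 25·π/2 = 25*π/2.
  u² cross terms: 2·(3)·(5)·∫sin(2x)·cos(2x) dx = 30·(0) = 0.
  So ∫_0^π u² dx = 9*π/2 + 25*π/2 + 0 = 17*π.
  (u')² squared terms: (-10)²·∫sin(2x)² dx = 100·π/2 = 50*π;  (6)²·∫cos(2x)² dx = 36·π/2 = 18*π.
  (u')² cross terms: 2·(-10)·(6)·∫sin(2x)·cos(2x) dx = -120·(0) = 0.
  So ∫_0^π (u')² dx = 50*π + 18*π + 0 = 68*π.
||u||_{H^1}^2 = (17*π) + (68*π) = 85*π.


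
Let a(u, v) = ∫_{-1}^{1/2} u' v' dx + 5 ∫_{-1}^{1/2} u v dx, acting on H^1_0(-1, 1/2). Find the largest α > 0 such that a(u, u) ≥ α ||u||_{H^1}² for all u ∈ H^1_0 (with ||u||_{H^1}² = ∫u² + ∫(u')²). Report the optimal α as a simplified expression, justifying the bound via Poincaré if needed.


α = 1

Coercivity of a(·,·) on H^1_0(-1, 1/2) means a(u, u) ≥ α ||u||_{H^1}² for every u ∈ H^1_0.
The interval has length L = 3/2, and Poincaré/coercivity depend only on L. Here a(u, u) = ∫(u')² + (5)·∫u².
Here c = 5 ≥ 1, so a(u,u) = ∫(u')² + c∫u² ≥ ∫(u')² + ∫u² = ||u||_{H^1}², i.e. α = 1 works. No larger α is possible: a(u,u) ≥ α||u||_{H^1}² means (1−α)∫(u')² ≥ (α−c)∫u², and for the modes u_n = sin(nπ(x−x₀)/L) (x₀ the left endpoint) one has ∫u_n²/∫(u_n')² = (L/(nπ))² → 0, so a(u_n,u_n)/||u_n||_{H^1}² → 1. Hence the optimal constant is α = 1.
Therefore α = 1.


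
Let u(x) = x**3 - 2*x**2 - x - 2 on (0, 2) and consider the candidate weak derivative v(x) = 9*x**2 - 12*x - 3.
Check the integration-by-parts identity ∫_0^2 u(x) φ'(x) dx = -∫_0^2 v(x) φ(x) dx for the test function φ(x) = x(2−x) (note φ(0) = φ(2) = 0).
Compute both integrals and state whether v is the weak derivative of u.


LHS = 28/15, RHS = 28/5. No, v is not the weak derivative of u.

u(x) = x**3 - 2*x**2 - x - 2, classical derivative u'(x) = 3*x**2 - 4*x - 1.
φ(x) = x(2−x), so φ'(x) = 2 - 2*x.
Note φ(0) = φ(2) = 0, so the boundary term u·φ vanishes.
LHS = ∫_0^2 u(x) φ'(x) dx = ∫_0^2 (-2*x^4 + 6*x^3 - 2*x^2 + 2*x - 4) dx. Term by term:
  ∫_0^2 -2*x^4 dx = -64/5;  ∫_0^2 6*x^3 dx = 24;  ∫_0^2 -2*x^2 dx = -16/3;
  ∫_0^2 2*x dx = 4;  ∫_0^2 -4 dx = -8.
Sum: -64/5 + 24 − 16/3 + 4 − 8 = 28/15.
So LHS = 28/15.
∫_0^2 v(x) φ(x) dx = ∫_0^2 (-9*x^4 + 30*x^3 - 21*x^2 - 6*x) dx. Term by term:
  ∫_0^2 -9*x^4 dx = -288/5;  ∫_0^2 30*x^3 dx = 120;  ∫_0^2 -21*x^2 dx = -56;
  ∫_0^2 -6*x dx = -12.
Sum: -288/5 + 120 − 56 − 12 = -28/5.
So RHS = -∫_0^2 v(x) φ(x) dx = 28/5.
LHS − RHS = -56/15 ≠ 0, so the identity fails.
(For a valid weak derivative the identity must hold for EVERY test function, in particular this one. The failure shows v is NOT the weak derivative of u.)
Correct weak derivative would be u'(x) = 3*x**2 - 4*x - 1.


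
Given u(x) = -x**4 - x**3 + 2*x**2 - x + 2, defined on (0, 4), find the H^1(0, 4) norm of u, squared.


||u||_{H^1}^2 = 26997308/315

The H^1 norm (squared) on an interval (0, L) is
  ||u||_{H^1}^2 = ∫_0^L u(x)^2 dx + ∫_0^L u'(x)^2 dx.
Compute u'(x) = -4*x**3 - 3*x**2 + 4*x - 1.
Then u(x)^2 = x**8 + 2*x**7 - 3*x**6 - 2*x**5 + 2*x**4 - 8*x**3 + 9*x**2 - 4*x + 4 and u'(x)^2 = 16*x**6 + 24*x**5 - 23*x**4 - 16*x**3 + 22*x**2 - 8*x + 1.
Integrate each monomial from 0 to 4 using ∫_0^4 c·x^n dx = c·4^(n+1)/(n+1):
  ∫_0^4 u(x)^2 dx = ∫_0^4 (x^8 + 2*x^7 - 3*x^6 - 2*x^5 + 2*x^4 - 8*x^3 + 9*x^2 - 4*x + 4) dx. Term by term:
    ∫_0^4 x^8 dx = 262144/9;  ∫_0^4 2*x^7 dx = 16384;  ∫_0^4 -3*x^6 dx = -49152/7;
    ∫_0^4 -2*x^5 dx = -4096/3;  ∫_0^4 2*x^4 dx = 2048/5;  ∫_0^4 -8*x^3 dx = -512;
    ∫_0^4 9*x^2 dx = 192;  ∫_0^4 -4*x dx = -32;  ∫_0^4 4 dx = 16.
  Sum: 262144/9 + 16384 − 49152/7 − 4096/3 + 2048/5 − 512 + 192 − 32 + 16 = 11717264/315.
  ∫_0^4 u'(x)^2 dx = ∫_0^4 (16*x^6 + 24*x^5 - 23*x^4 - 16*x^3 + 22*x^2 - 8*x + 1) dx. Term by term:
    ∫_0^4 16*x^6 dx = 262144/7;  ∫_0^4 24*x^5 dx = 16384;  ∫_0^4 -23*x^4 dx = -23552/5;
    ∫_0^4 -16*x^3 dx = -1024;  ∫_0^4 22*x^2 dx = 1408/3;  ∫_0^4 -8*x dx = -64;
    ∫_0^4 1 dx = 4.
  Sum: 262144/7 + 16384 − 23552/5 − 1024 + 1408/3 − 64 + 4 = 5093348/105.
Adding: ||u||_{H^1}^2 = 11717264/315 + 5093348/105 = 26997308/315.


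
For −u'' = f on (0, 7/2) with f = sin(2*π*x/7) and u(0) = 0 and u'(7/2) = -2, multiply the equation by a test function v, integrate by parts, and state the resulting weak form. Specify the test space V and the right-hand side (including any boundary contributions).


V = {v ∈ H^1(0, 7/2) : v(0) = 0} (test functions vanish at x = 0 where u is specified); weak form: ∫_0^7/2 u'v' dx = ∫_0^7/2 (sin(2*π*x/7)) v dx − 2·v(7/2) for all v ∈ V.

Multiply both sides by a test function v and integrate from 0 to 7/2:
  ∫_0^7/2 −u''(x) v(x) dx = ∫_0^7/2 f(x) v(x) dx.
Integrate the LHS by parts once:
  ∫_0^7/2 −u'' v dx = −[u'(x) v(x)]_0^7/2 + ∫_0^7/2 u'(x) v'(x) dx.
Thus ∫_0^7/2 u'(x) v'(x) dx = ∫_0^7/2 f(x) v(x) dx + [u'(x) v(x)]_0^7/2.
Choose V so that boundary terms are either known or forced to vanish.
Mixed BC: u(0) = 0 (Dirichlet) and u'(7/2) = -2 (Neumann). Define V = {v ∈ H^1(0, 7/2) : v(0) = 0}. Then [u' v]_0^7/2 = u'(7/2)·v(7/2) − u'(0)·0 = − 2·v(7/2).
Weak formulation: find u (satisfying any essential BC) such that ∫_0^7/2 u'(x) v'(x) dx = ∫_0^7/2 f v dx − 2·v(7/2) for all v ∈ V (Dirichlet at 0 absorbed into V; Neumann datum at x = 7/2 contributes the boundary term).
Substituting f(x) = sin(2*π*x/7), the right-hand side is ∫_0^7/2 (sin(2*π*x/7)) v dx − 2·v(7/2).


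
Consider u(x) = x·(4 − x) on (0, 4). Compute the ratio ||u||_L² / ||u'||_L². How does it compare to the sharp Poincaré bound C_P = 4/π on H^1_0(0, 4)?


||u||_L² / ||u'||_L² = 2*sqrt(10)/5 < C_P = 4/π.

u(x) = x·(4 − x), so u'(x) = 4 - 2*x.
u(x) = x·(4 − x) vanishes at x = 0 and x = 4, so u ∈ H^1_0(0, 4). Differentiate via the product rule and integrate the resulting polynomials term by term.
  ∫_0^4 u² dx = ∫_0^4 (x^4 - 8*x^3 + 16*x^2) dx. Term by term:
    ∫_0^4 x^4 dx = 1024/5;  ∫_0^4 -8*x^3 dx = -512;  ∫_0^4 16*x^2 dx = 1024/3.
  Sum: 1024/5 − 512 + 1024/3 = 512/15.
  ∫_0^4 (u')² dx = ∫_0^4 (4*x^2 - 16*x + 16) dx. Term by term:
    ∫_0^4 4*x^2 dx = 256/3;  ∫_0^4 -16*x dx = -128;  ∫_0^4 16 dx = 64.
  Sum: 256/3 − 128 + 64 = 64/3.
∫_0^4 u² dx = 512/15, so ||u||_L² = 16*sqrt(30)/15.
∫_0^4 (u')² dx = 64/3, so ||u'||_L² = 8*sqrt(3)/3.
Ratio ||u||_L² / ||u'||_L² = 2*sqrt(10)/5.
Sharp Poincaré constant on H^1_0(0, 4) is C_P = L/π = 4/π, achieved by sin(π/4·x).
A polynomial bump cannot attain the sharp Poincaré constant (only the first sine eigenfunction does), so the ratio is strictly less than C_P, consistent with ||u||_L² ≤ C_P ||u'||_L².


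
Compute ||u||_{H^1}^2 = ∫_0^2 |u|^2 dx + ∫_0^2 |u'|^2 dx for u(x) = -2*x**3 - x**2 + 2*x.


||u||_{H^1}^2 = 11576/35

The H^1 norm (squared) on an interval (0, L) is
  ||u||_{H^1}^2 = ∫_0^L u(x)^2 dx + ∫_0^L u'(x)^2 dx.
Compute u'(x) = -6*x**2 - 2*x + 2.
Then u(x)^2 = 4*x**6 + 4*x**5 - 7*x**4 - 4*x**3 + 4*x**2 and u'(x)^2 = 36*x**4 + 24*x**3 - 20*x**2 - 8*x + 4.
Integrate each monomial from 0 to 2 using ∫_0^2 c·x^n dx = c·2^(n+1)/(n+1):
  ∫_0^2 u(x)^2 dx = ∫_0^2 (4*x^6 + 4*x^5 - 7*x^4 - 4*x^3 + 4*x^2) dx. Term by term:
    ∫_0^2 4*x^6 dx = 512/7;  ∫_0^2 4*x^5 dx = 128/3;  ∫_0^2 -7*x^4 dx = -224/5;
    ∫_0^2 -4*x^3 dx = -16;  ∫_0^2 4*x^2 dx = 32/3.
  Sum: 512/7 + 128/3 − 224/5 − 16 + 32/3 = 6896/105.
  ∫_0^2 u'(x)^2 dx = ∫_0^2 (36*x^4 + 24*x^3 - 20*x^2 - 8*x + 4) dx. Term by term:
    ∫_0^2 36*x^4 dx = 1152/5;  ∫_0^2 24*x^3 dx = 96;  ∫_0^2 -20*x^2 dx = -160/3;
    ∫_0^2 -8*x dx = -16;  ∫_0^2 4 dx = 8.
  Sum: 1152/5 + 96 − 160/3 − 16 + 8 = 3976/15.
Adding: ||u||_{H^1}^2 = 6896/105 + 3976/15 = 11576/35.


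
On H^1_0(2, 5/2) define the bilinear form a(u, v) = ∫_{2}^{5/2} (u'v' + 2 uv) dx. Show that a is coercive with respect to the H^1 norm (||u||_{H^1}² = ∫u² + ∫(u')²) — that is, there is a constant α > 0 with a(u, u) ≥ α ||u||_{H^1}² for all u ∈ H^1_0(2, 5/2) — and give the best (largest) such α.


α = 1

Coercivity of a(·,·) on H^1_0(2, 5/2) means a(u, u) ≥ α ||u||_{H^1}² for every u ∈ H^1_0.
The interval has length L = 1/2, and Poincaré/coercivity depend only on L. Here a(u, u) = ∫(u')² + (2)·∫u².
Here c = 2 ≥ 1, so a(u,u) = ∫(u')² + c∫u² ≥ ∫(u')² + ∫u² = ||u||_{H^1}², i.e. α = 1 works. No larger α is possible: a(u,u) ≥ α||u||_{H^1}² means (1−α)∫(u')² ≥ (α−c)∫u², and for the modes u_n = sin(nπ(x−x₀)/L) (x₀ the left endpoint) one has ∫u_n²/∫(u_n')² = (L/(nπ))² → 0, so a(u_n,u_n)/||u_n||_{H^1}² → 1. Hence the optimal constant is α = 1.
Therefore α = 1.


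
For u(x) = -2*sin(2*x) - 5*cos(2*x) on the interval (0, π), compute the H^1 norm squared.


||u||_{H^1(0,π)}^2 = 145*π/2

u'(x) = 10*sin(2*x) - 4*cos(2*x).
Expand u² and (u')² and integrate term by term on (0, π), using: for integers n ≥ 1, ∫_0^π sin²(nx) dx = ∫_0^π cos²(nx) dx = π/2; for n ≠ n', ∫_0^π sin(nx)sin(n'x) dx = ∫_0^π cos(nx)cos(n'x) dx = 0; and by product-to-sum, ∫_0^π sin(nx)cos(n'x) dx = ½∫_0^π [sin((n+n')x) + sin((n−n')x)] dx, which is 0 when n+n' is even and 2n/(n²−n'²) when n+n' is odd (it need not vanish on (0, π)).
  u² squared terms: (-5)²·∫cos(2x)² dx = 25·π/2 = 25*π/2;  (-2)²·∫sin(2x)² dx = 4·π/2 = 2*π.
  u² cross terms: 2·(-5)·(-2)·∫cos(2x)·sin(2x) dx = 20·(0) = 0.
  So ∫_0^π u² dx = 25*π/2 + 2*π + 0 = 29*π/2.
  (u')² squared terms: (-4)²·∫cos(2x)² dx = 16·π/2 = 8*π;  (10)²·∫sin(2x)² dx = 100·π/2 = 50*π.
  (u')² cross terms: 2·(-4)·(10)·∫cos(2x)·sin(2x) dx = -80·(0) = 0.
  So ∫_0^π (u')² dx = 8*π + 50*π + 0 = 58*π.
||u||_{H^1}^2 = (29*π/2) + (58*π) = 145*π/2.
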